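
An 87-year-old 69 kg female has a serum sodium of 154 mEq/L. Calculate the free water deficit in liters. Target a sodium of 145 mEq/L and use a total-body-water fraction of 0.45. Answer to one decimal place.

TBW = 0.45 · 69 = 31.05 L
Free water deficit = TBW · (Na/145 − 1)
= 31.05 · (154/145 − 1)
= 31.05 · 0.0621
= 1.93 L

1.9 L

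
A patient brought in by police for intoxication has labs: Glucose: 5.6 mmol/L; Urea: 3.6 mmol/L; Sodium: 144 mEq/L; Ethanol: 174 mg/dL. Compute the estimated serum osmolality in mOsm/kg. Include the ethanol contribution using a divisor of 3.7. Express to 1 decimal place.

344.2 mOsm/kg

Calculated osmolality = 2·Na + glucose + urea + ethanol/3.7
= 2·144 + 5.6 + 3.6 + 174/3.7
= 288 + 5.60 + 3.60 + 47.03
= 344.23 mOsm/kg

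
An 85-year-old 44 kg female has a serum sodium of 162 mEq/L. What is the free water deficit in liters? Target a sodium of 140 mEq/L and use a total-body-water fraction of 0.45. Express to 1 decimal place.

3.1 L

TBW = 0.45 · 44 = 19.8 L
Free water deficit = TBW · (Na/140 − 1)
= 19.8 · (162/140 − 1)
= 19.8 · 0.1571
= 3.11 L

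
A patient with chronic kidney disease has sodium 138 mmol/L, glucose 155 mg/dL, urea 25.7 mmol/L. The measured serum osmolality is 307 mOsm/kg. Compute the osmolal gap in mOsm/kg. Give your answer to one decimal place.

Calculated osmolality = 2·Na + glucose/18 + urea
= 2·138 + 155/18 + 25.7
= 276 + 8.61 + 25.70
= 310.31 mOsm/kg ≈ 310.3 mOsm/kg
Osmolar gap = measured − calculated = 307 − 310.3 = -3.3 mOsm/kg

-3.3 mOsm/kg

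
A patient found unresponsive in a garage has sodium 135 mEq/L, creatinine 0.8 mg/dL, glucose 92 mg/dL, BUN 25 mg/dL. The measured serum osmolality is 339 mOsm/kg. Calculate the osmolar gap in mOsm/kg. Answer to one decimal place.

55.0 mOsm/kg

Calculated osmolality = 2·Na + glucose/18 + BUN/2.8
= 2·135 + 92/18 + 25/2.8
= 270 + 5.11 + 8.93
= 284.04 mOsm/kg ≈ 284.0 mOsm/kg
Osmolar gap = measured − calculated = 339 − 284.0 = 55.0 mOsm/kg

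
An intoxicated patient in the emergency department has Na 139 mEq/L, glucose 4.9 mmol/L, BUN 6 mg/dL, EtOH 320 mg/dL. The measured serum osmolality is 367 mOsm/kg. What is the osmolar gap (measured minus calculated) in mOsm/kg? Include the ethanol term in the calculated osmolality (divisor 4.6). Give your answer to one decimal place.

12.4 mOsm/kg

Calculated osmolality = 2·Na + glucose + BUN/2.8 + ethanol/4.6
= 2·139 + 4.9 + 6/2.8 + 320/4.6
= 278 + 4.90 + 2.14 + 69.57
= 354.61 mOsm/kg ≈ 354.6 mOsm/kg
Osmolar gap = measured − calculated = 367 − 354.6 = 12.4 mOsm/kg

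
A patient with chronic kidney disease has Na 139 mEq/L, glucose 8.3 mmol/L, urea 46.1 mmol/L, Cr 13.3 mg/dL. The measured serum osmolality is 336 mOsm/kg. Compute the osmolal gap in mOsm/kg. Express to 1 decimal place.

3.6 mOsm/kg

Calculated osmolality = 2·Na + glucose + urea
= 2·139 + 8.3 + 46.1
= 278 + 8.30 + 46.10
= 332.4 mOsm/kg ≈ 332.4 mOsm/kg
Osmolar gap = measured − calculated = 336 − 332.4 = 3.6 mOsm/kg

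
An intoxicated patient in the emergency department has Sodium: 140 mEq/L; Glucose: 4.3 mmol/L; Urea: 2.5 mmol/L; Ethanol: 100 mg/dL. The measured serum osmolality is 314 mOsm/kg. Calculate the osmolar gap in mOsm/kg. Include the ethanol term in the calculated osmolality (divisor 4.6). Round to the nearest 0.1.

5.5 mOsm/kg

Calculated osmolality = 2·Na + glucose + urea + ethanol/4.6
= 2·140 + 4.3 + 2.5 + 100/4.6
= 280 + 4.30 + 2.50 + 21.74
= 308.54 mOsm/kg ≈ 308.5 mOsm/kg
Osmolar gap = measured − calculated = 314 − 308.5 = 5.5 mOsm/kg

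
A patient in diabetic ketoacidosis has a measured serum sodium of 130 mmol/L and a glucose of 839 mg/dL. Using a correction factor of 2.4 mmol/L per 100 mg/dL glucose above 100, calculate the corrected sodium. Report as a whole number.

Corrected Na = measured Na + 2.4 · (glucose − 100)/100
= 130 + 2.4 · (839 − 100)/100
= 130 + 17.7
= 147.7 mmol/L

148 mmol/L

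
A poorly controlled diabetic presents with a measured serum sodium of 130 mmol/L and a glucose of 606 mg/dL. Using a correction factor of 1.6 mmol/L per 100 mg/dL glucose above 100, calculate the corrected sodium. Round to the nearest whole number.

138 mmol/L

Corrected Na = measured Na + 1.6 · (glucose − 100)/100
= 130 + 1.6 · (606 − 100)/100
= 130 + 8.1
= 138.1 mmol/L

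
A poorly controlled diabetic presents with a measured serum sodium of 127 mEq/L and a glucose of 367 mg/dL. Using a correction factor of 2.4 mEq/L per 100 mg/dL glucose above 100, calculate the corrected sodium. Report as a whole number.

Corrected Na = measured Na + 2.4 · (glucose − 100)/100
= 127 + 2.4 · (367 − 100)/100
= 127 + 6.4
= 133.4 mEq/L

133 mEq/L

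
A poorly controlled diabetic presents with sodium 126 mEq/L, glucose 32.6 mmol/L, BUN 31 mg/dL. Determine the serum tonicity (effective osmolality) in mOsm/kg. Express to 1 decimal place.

284.6 mOsm/kg

Effective osmolality excludes urea (freely permeant across cell membranes):
2·Na + glucose
= 2·126 + 32.6
= 252 + 32.6
= 284.6 mOsm/kg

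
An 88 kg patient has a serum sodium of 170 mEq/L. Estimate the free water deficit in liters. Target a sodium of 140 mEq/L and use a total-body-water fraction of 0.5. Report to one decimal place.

TBW = 0.5 · 88 = 44 L
Free water deficit = TBW · (Na/140 − 1)
= 44 · (170/140 − 1)
= 44 · 0.2143
= 9.43 L

9.4 L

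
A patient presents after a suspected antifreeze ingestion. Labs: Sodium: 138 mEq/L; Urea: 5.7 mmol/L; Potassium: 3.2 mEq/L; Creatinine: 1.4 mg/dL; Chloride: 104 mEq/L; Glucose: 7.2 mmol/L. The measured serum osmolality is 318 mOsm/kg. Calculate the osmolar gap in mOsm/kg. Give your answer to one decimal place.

29.1 mOsm/kg

Calculated osmolality = 2·Na + glucose + urea
= 2·138 + 7.2 + 5.7
= 276 + 7.20 + 5.70
= 288.9 mOsm/kg ≈ 288.9 mOsm/kg
Osmolar gap = measured − calculated = 318 − 288.9 = 29.1 mOsm/kg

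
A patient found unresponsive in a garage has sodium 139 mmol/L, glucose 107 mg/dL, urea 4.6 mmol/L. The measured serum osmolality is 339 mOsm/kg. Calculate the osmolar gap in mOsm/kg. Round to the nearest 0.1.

50.5 mOsm/kg

Calculated osmolality = 2·Na + glucose/18 + urea
= 2·139 + 107/18 + 4.6
= 278 + 5.94 + 4.60
= 288.54 mOsm/kg ≈ 288.5 mOsm/kg
Osmolar gap = measured − calculated = 339 − 288.5 = 50.5 mOsm/kg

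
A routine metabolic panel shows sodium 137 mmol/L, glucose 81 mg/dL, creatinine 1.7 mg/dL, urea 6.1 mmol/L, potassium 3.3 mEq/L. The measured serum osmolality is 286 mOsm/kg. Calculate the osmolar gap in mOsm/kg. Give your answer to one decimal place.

Calculated osmolality = 2·Na + glucose/18 + urea
= 2·137 + 81/18 + 6.1
= 274 + 4.50 + 6.10
= 284.6 mOsm/kg ≈ 284.6 mOsm/kg
Osmolar gap = measured − calculated = 286 − 284.6 = 1.4 mOsm/kg

1.4 mOsm/kg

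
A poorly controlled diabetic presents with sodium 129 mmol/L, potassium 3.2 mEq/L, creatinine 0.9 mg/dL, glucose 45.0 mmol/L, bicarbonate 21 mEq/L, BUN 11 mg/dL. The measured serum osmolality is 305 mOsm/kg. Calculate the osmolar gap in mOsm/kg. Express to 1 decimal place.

Calculated osmolality = 2·Na + glucose + BUN/2.8
= 2·129 + 45 + 11/2.8
= 258 + 45 + 3.93
= 306.93 mOsm/kg ≈ 306.9 mOsm/kg
Osmolar gap = measured − calculated = 305 − 306.9 = -1.9 mOsm/kg

-1.9 mOsm/kg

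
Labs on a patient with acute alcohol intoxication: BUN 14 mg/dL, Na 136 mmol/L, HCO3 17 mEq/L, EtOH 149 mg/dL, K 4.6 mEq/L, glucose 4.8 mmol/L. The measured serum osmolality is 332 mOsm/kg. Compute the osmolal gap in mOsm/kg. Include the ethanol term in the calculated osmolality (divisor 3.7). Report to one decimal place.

Calculated osmolality = 2·Na + glucose + BUN/2.8 + ethanol/3.7
= 2·136 + 4.8 + 14/2.8 + 149/3.7
= 272 + 4.80 + 5 + 40.27
= 322.07 mOsm/kg ≈ 322.1 mOsm/kg
Osmolar gap = measured − calculated = 332 − 322.1 = 9.9 mOsm/kg

9.9 mOsm/kg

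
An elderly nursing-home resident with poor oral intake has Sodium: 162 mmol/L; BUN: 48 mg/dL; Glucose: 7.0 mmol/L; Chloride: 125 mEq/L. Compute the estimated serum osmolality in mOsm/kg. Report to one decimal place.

Calculated osmolality = 2·Na + glucose + BUN/2.8
= 2·162 + 7 + 48/2.8
= 324 + 7 + 17.14
= 348.14 mOsm/kg

348.1 mOsm/kg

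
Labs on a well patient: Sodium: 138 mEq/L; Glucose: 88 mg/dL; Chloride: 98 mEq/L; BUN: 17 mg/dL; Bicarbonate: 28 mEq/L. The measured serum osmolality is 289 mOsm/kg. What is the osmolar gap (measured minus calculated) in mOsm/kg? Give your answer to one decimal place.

2.0 mOsm/kg

Calculated osmolality = 2·Na + glucose/18 + BUN/2.8
= 2·138 + 88/18 + 17/2.8
= 276 + 4.89 + 6.07
= 286.96 mOsm/kg ≈ 287.0 mOsm/kg
Osmolar gap = measured − calculated = 289 − 287.0 = 2.0 mOsm/kg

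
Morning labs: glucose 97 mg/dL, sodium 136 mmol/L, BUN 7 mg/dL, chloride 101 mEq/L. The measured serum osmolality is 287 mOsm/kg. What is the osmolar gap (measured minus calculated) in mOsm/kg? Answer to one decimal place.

7.1 mOsm/kg

Calculated osmolality = 2·Na + glucose/18 + BUN/2.8
= 2·136 + 97/18 + 7/2.8
= 272 + 5.39 + 2.50
= 279.89 mOsm/kg ≈ 279.9 mOsm/kg
Osmolar gap = measured − calculated = 287 − 279.9 = 7.1 mOsm/kg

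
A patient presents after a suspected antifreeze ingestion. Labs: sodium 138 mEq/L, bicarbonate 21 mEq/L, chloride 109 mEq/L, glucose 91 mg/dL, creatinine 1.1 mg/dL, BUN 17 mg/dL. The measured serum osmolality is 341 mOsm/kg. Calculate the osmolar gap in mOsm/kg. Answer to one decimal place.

Calculated osmolality = 2·Na + glucose/18 + BUN/2.8
= 2·138 + 91/18 + 17/2.8
= 276 + 5.06 + 6.07
= 287.13 mOsm/kg ≈ 287.1 mOsm/kg
Osmolar gap = measured − calculated = 341 − 287.1 = 53.9 mOsm/kg

53.9 mOsm/kg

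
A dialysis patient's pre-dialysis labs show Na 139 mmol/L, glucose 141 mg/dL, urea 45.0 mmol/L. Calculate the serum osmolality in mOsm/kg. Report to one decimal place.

330.8 mOsm/kg

Calculated osmolality = 2·Na + glucose/18 + urea
= 2·139 + 141/18 + 45
= 278 + 7.83 + 45
= 330.83 mOsm/kg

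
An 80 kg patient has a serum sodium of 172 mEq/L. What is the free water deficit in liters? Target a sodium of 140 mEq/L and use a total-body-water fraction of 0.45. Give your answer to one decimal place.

8.2 L

TBW = 0.45 · 80 = 36 L
Free water deficit = TBW · (Na/140 − 1)
= 36 · (172/140 − 1)
= 36 · 0.2286
= 8.23 L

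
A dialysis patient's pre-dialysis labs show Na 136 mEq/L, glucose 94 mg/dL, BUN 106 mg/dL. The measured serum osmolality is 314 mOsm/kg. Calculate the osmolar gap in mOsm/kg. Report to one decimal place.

-1.1 mOsm/kg

Calculated osmolality = 2·Na + glucose/18 + BUN/2.8
= 2·136 + 94/18 + 106/2.8
= 272 + 5.22 + 37.86
= 315.08 mOsm/kg ≈ 315.1 mOsm/kg
Osmolar gap = measured − calculated = 314 − 315.1 = -1.1 mOsm/kg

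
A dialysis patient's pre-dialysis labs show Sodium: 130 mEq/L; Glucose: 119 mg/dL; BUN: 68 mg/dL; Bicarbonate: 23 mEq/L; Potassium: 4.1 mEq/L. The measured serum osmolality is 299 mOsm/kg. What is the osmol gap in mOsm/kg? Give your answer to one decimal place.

8.1 mOsm/kg

Calculated osmolality = 2·Na + glucose/18 + BUN/2.8
= 2·130 + 119/18 + 68/2.8
= 260 + 6.61 + 24.29
= 290.9 mOsm/kg ≈ 290.9 mOsm/kg
Osmolar gap = measured − calculated = 299 − 290.9 = 8.1 mOsm/kg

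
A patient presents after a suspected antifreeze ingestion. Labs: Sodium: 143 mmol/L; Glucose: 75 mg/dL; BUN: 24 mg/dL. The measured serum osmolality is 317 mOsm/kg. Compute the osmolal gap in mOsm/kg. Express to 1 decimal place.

Calculated osmolality = 2·Na + glucose/18 + BUN/2.8
= 2·143 + 75/18 + 24/2.8
= 286 + 4.17 + 8.57
= 298.74 mOsm/kg ≈ 298.7 mOsm/kg
Osmolar gap = measured − calculated = 317 − 298.7 = 18.3 mOsm/kg

18.3 mOsm/kg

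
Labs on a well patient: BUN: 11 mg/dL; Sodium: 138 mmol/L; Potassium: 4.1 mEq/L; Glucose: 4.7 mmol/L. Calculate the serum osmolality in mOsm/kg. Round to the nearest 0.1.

284.6 mOsm/kg

Calculated osmolality = 2·Na + glucose + BUN/2.8
= 2·138 + 4.7 + 11/2.8
= 276 + 4.70 + 3.93
= 284.63 mOsm/kg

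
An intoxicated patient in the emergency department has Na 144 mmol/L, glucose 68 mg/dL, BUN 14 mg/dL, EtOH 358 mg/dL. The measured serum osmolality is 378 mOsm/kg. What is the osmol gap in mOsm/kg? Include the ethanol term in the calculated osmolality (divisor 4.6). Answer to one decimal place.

3.4 mOsm/kg

Calculated osmolality = 2·Na + glucose/18 + BUN/2.8 + ethanol/4.6
= 2·144 + 68/18 + 14/2.8 + 358/4.6
= 288 + 3.78 + 5 + 77.83
= 374.61 mOsm/kg ≈ 374.6 mOsm/kg
Osmolar gap = measured − calculated = 378 − 374.6 = 3.4 mOsm/kg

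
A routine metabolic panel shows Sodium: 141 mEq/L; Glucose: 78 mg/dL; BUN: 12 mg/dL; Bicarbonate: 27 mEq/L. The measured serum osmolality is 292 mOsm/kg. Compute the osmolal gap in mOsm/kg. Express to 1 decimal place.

1.4 mOsm/kg

Calculated osmolality = 2·Na + glucose/18 + BUN/2.8
= 2·141 + 78/18 + 12/2.8
= 282 + 4.33 + 4.29
= 290.62 mOsm/kg ≈ 290.6 mOsm/kg
Osmolar gap = measured − calculated = 292 − 290.6 = 1.4 mOsm/kg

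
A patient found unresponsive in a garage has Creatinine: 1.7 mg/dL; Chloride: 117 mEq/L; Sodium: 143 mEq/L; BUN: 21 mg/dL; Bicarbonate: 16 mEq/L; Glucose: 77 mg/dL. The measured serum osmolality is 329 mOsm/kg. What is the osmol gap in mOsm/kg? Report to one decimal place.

Calculated osmolality = 2·Na + glucose/18 + BUN/2.8
= 2·143 + 77/18 + 21/2.8
= 286 + 4.28 + 7.50
= 297.78 mOsm/kg ≈ 297.8 mOsm/kg
Osmolar gap = measured − calculated = 329 − 297.8 = 31.2 mOsm/kg

31.2 mOsm/kg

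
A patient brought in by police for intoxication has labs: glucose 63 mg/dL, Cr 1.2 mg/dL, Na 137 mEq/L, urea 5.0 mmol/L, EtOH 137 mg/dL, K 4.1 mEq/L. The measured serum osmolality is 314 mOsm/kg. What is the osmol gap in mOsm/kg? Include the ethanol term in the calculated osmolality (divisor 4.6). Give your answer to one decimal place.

Calculated osmolality = 2·Na + glucose/18 + urea + ethanol/4.6
= 2·137 + 63/18 + 5 + 137/4.6
= 274 + 3.50 + 5 + 29.78
= 312.28 mOsm/kg ≈ 312.3 mOsm/kg
Osmolar gap = measured − calculated = 314 − 312.3 = 1.7 mOsm/kg

1.7 mOsm/kg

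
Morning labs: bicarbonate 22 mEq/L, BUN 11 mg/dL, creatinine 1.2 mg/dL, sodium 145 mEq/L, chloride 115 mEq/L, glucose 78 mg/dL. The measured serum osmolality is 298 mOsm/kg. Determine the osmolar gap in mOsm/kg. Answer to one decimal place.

-0.3 mOsm/kg

Calculated osmolality = 2·Na + glucose/18 + BUN/2.8
= 2·145 + 78/18 + 11/2.8
= 290 + 4.33 + 3.93
= 298.26 mOsm/kg ≈ 298.3 mOsm/kg
Osmolar gap = measured − calculated = 298 − 298.3 = -0.3 mOsm/kg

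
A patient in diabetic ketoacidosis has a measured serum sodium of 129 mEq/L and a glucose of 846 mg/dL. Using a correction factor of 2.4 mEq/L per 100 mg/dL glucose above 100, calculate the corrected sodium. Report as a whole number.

Corrected Na = measured Na + 2.4 · (glucose − 100)/100
= 129 + 2.4 · (846 − 100)/100
= 129 + 17.9
= 146.9 mEq/L

147 mEq/L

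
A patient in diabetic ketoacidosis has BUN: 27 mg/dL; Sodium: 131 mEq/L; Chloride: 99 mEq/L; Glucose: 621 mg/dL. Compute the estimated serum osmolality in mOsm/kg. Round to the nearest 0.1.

306.1 mOsm/kg

Calculated osmolality = 2·Na + glucose/18 + BUN/2.8
= 2·131 + 621/18 + 27/2.8
= 262 + 34.50 + 9.64
= 306.14 mOsm/kg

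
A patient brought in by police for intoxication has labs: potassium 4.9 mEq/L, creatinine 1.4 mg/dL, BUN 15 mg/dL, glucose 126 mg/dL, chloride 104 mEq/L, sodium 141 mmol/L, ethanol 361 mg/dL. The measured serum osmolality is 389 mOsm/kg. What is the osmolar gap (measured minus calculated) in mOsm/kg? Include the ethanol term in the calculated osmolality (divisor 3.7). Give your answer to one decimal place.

Calculated osmolality = 2·Na + glucose/18 + BUN/2.8 + ethanol/3.7
= 2·141 + 126/18 + 15/2.8 + 361/3.7
= 282 + 7 + 5.36 + 97.57
= 391.93 mOsm/kg ≈ 391.9 mOsm/kg
Osmolar gap = measured − calculated = 389 − 391.9 = -2.9 mOsm/kg

-2.9 mOsm/kg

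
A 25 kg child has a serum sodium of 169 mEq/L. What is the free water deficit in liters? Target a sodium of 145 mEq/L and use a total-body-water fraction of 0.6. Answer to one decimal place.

TBW = 0.6 · 25 = 15 L
Free water deficit = TBW · (Na/145 − 1)
= 15 · (169/145 − 1)
= 15 · 0.1655
= 2.48 L

2.5 L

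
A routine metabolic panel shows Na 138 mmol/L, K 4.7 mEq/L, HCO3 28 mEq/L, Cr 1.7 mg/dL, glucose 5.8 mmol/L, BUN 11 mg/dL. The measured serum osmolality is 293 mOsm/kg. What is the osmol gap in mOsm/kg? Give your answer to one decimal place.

7.3 mOsm/kg

Calculated osmolality = 2·Na + glucose + BUN/2.8
= 2·138 + 5.8 + 11/2.8
= 276 + 5.80 + 3.93
= 285.73 mOsm/kg ≈ 285.7 mOsm/kg
Osmolar gap = measured − calculated = 293 − 285.7 = 7.3 mOsm/kg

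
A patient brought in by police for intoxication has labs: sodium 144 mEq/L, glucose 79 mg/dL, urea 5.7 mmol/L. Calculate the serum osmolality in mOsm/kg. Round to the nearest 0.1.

Calculated osmolality = 2·Na + glucose/18 + urea
= 2·144 + 79/18 + 5.7
= 288 + 4.39 + 5.70
= 298.09 mOsm/kg

298.1 mOsm/kg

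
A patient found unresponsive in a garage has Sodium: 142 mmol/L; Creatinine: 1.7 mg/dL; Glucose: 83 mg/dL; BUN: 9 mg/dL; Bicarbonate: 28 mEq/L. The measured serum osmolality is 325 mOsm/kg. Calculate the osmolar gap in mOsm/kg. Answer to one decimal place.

33.2 mOsm/kg

Calculated osmolality = 2·Na + glucose/18 + BUN/2.8
= 2·142 + 83/18 + 9/2.8
= 284 + 4.61 + 3.21
= 291.82 mOsm/kg ≈ 291.8 mOsm/kg
Osmolar gap = measured − calculated = 325 − 291.8 = 33.2 mOsm/kg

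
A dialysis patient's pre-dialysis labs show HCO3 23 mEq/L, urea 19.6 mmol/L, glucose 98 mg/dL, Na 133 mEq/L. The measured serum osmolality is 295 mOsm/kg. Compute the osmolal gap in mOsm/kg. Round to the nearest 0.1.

4.0 mOsm/kg

Calculated osmolality = 2·Na + glucose/18 + urea
= 2·133 + 98/18 + 19.6
= 266 + 5.44 + 19.60
= 291.04 mOsm/kg ≈ 291.0 mOsm/kg
Osmolar gap = measured − calculated = 295 − 291.0 = 4.0 mOsm/kg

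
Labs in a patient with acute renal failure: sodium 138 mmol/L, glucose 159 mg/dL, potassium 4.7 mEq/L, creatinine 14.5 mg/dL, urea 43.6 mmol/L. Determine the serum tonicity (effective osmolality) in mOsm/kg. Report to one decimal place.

Effective osmolality excludes urea (freely permeant across cell membranes):
2·Na + glucose/18
= 2·138 + 159/18
= 276 + 8.83
= 284.83 mOsm/kg

284.8 mOsm/kg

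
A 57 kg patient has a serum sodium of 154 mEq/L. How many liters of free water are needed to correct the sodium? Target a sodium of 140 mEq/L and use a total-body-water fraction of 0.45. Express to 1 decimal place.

TBW = 0.45 · 57 = 25.65 L
Free water deficit = TBW · (Na/140 − 1)
= 25.65 · (154/140 − 1)
= 25.65 · 0.1
= 2.56 L

2.6 L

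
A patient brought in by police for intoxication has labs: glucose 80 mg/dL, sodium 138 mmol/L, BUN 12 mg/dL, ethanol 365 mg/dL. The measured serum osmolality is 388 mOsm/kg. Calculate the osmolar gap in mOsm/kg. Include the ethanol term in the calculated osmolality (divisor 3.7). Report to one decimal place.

4.6 mOsm/kg

Calculated osmolality = 2·Na + glucose/18 + BUN/2.8 + ethanol/3.7
= 2·138 + 80/18 + 12/2.8 + 365/3.7
= 276 + 4.44 + 4.29 + 98.65
= 383.38 mOsm/kg ≈ 383.4 mOsm/kg
Osmolar gap = measured − calculated = 388 − 383.4 = 4.6 mOsm/kg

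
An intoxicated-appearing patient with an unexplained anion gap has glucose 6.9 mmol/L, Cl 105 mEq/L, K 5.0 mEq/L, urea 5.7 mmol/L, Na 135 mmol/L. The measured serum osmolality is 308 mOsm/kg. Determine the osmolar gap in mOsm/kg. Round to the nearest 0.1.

Calculated osmolality = 2·Na + glucose + urea
= 2·135 + 6.9 + 5.7
= 270 + 6.90 + 5.70
= 282.6 mOsm/kg ≈ 282.6 mOsm/kg
Osmolar gap = measured − calculated = 308 − 282.6 = 25.4 mOsm/kg

25.4 mOsm/kg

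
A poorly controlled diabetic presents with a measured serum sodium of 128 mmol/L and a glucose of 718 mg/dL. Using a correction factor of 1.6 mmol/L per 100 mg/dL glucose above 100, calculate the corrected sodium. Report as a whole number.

138 mmol/L

Corrected Na = measured Na + 1.6 · (glucose − 100)/100
= 128 + 1.6 · (718 − 100)/100
= 128 + 9.9
= 137.9 mmol/L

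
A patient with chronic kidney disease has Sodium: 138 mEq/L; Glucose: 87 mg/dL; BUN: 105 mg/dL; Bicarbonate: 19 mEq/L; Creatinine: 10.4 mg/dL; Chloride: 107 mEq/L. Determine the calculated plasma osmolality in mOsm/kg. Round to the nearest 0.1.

318.3 mOsm/kg

Calculated osmolality = 2·Na + glucose/18 + BUN/2.8
= 2·138 + 87/18 + 105/2.8
= 276 + 4.83 + 37.50
= 318.33 mOsm/kg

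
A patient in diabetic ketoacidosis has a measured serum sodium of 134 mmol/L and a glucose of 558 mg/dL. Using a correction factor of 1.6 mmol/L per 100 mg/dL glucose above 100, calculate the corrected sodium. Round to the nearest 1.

141 mmol/L

Corrected Na = measured Na + 1.6 · (glucose − 100)/100
= 134 + 1.6 · (558 − 100)/100
= 134 + 7.3
= 141.3 mmol/L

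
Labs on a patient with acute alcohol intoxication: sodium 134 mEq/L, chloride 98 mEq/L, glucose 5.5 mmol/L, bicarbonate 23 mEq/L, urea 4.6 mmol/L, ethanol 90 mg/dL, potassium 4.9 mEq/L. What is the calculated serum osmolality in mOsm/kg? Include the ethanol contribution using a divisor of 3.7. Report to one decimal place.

302.4 mOsm/kg

Calculated osmolality = 2·Na + glucose + urea + ethanol/3.7
= 2·134 + 5.5 + 4.6 + 90/3.7
= 268 + 5.50 + 4.60 + 24.32
= 302.42 mOsm/kg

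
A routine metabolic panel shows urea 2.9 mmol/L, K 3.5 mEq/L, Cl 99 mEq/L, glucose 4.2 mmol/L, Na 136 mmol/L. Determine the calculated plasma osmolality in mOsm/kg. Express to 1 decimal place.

279.1 mOsm/kg

Calculated osmolality = 2·Na + glucose + urea
= 2·136 + 4.2 + 2.9
= 272 + 4.20 + 2.90
= 279.1 mOsm/kg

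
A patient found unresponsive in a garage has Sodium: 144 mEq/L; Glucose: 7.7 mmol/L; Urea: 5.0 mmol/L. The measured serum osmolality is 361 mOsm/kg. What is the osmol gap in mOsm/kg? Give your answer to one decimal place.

60.3 mOsm/kg

Calculated osmolality = 2·Na + glucose + urea
= 2·144 + 7.7 + 5
= 288 + 7.70 + 5
= 300.7 mOsm/kg ≈ 300.7 mOsm/kg
Osmolar gap = measured − calculated = 361 − 300.7 = 60.3 mOsm/kg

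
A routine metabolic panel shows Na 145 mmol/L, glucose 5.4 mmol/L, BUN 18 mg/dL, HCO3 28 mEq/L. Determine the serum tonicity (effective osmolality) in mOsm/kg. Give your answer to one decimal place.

295.4 mOsm/kg

Effective osmolality excludes urea (freely permeant across cell membranes):
2·Na + glucose
= 2·145 + 5.4
= 290 + 5.4
= 295.4 mOsm/kg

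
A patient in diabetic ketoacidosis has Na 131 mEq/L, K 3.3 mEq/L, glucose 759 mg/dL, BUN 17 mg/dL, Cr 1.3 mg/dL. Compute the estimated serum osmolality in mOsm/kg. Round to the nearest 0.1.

310.2 mOsm/kg

Calculated osmolality = 2·Na + glucose/18 + BUN/2.8
= 2·131 + 759/18 + 17/2.8
= 262 + 42.17 + 6.07
= 310.24 mOsm/kg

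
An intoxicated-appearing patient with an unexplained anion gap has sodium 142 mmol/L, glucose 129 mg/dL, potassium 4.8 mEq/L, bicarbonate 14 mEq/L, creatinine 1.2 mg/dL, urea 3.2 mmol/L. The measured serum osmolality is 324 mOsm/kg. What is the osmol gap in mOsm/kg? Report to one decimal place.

29.6 mOsm/kg

Calculated osmolality = 2·Na + glucose/18 + urea
= 2·142 + 129/18 + 3.2
= 284 + 7.17 + 3.20
= 294.37 mOsm/kg ≈ 294.4 mOsm/kg
Osmolar gap = measured − calculated = 324 − 294.4 = 29.6 mOsm/kg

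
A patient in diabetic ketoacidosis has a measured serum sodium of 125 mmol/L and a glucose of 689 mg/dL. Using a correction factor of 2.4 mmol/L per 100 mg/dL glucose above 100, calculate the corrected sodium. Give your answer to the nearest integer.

139 mmol/L

Corrected Na = measured Na + 2.4 · (glucose − 100)/100
= 125 + 2.4 · (689 − 100)/100
= 125 + 14.1
= 139.1 mmol/L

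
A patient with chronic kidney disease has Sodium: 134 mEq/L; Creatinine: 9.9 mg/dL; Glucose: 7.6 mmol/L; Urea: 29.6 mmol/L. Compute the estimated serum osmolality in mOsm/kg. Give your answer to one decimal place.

Calculated osmolality = 2·Na + glucose + urea
= 2·134 + 7.6 + 29.6
= 268 + 7.60 + 29.60
= 305.2 mOsm/kg

305.2 mOsm/kg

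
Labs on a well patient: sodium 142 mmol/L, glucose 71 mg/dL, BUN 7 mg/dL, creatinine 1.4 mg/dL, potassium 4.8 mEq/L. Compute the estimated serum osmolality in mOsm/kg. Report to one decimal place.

Calculated osmolality = 2·Na + glucose/18 + BUN/2.8
= 2·142 + 71/18 + 7/2.8
= 284 + 3.94 + 2.50
= 290.44 mOsm/kg

290.4 mOsm/kg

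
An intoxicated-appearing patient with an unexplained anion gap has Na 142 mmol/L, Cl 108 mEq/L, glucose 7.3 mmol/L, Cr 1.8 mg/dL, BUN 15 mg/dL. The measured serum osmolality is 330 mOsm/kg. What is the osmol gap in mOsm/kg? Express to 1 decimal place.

Calculated osmolality = 2·Na + glucose + BUN/2.8
= 2·142 + 7.3 + 15/2.8
= 284 + 7.30 + 5.36
= 296.66 mOsm/kg ≈ 296.7 mOsm/kg
Osmolar gap = measured − calculated = 330 − 296.7 = 33.3 mOsm/kg

33.3 mOsm/kg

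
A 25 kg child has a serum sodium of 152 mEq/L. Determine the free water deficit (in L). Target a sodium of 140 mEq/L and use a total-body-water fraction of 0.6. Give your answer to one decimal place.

TBW = 0.6 · 25 = 15 L
Free water deficit = TBW · (Na/140 − 1)
= 15 · (152/140 − 1)
= 15 · 0.0857
= 1.29 L

1.3 L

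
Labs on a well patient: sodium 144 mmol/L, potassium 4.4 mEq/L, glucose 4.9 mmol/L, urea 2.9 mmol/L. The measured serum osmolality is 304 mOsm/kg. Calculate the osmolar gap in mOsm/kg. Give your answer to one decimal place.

8.2 mOsm/kg

Calculated osmolality = 2·Na + glucose + urea
= 2·144 + 4.9 + 2.9
= 288 + 4.90 + 2.90
= 295.8 mOsm/kg ≈ 295.8 mOsm/kg
Osmolar gap = measured − calculated = 304 − 295.8 = 8.2 mOsm/kg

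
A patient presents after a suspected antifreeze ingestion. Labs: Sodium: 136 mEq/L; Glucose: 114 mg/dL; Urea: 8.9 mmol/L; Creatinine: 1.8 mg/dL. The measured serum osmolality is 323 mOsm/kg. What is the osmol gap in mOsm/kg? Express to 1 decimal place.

Calculated osmolality = 2·Na + glucose/18 + urea
= 2·136 + 114/18 + 8.9
= 272 + 6.33 + 8.90
= 287.23 mOsm/kg ≈ 287.2 mOsm/kg
Osmolar gap = measured − calculated = 323 − 287.2 = 35.8 mOsm/kg

35.8 mOsm/kg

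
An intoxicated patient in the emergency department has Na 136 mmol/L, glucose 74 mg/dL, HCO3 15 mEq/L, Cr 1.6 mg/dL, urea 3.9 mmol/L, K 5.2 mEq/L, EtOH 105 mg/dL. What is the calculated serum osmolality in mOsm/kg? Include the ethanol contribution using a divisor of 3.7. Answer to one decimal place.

Calculated osmolality = 2·Na + glucose/18 + urea + ethanol/3.7
= 2·136 + 74/18 + 3.9 + 105/3.7
= 272 + 4.11 + 3.90 + 28.38
= 308.39 mOsm/kg

308.4 mOsm/kg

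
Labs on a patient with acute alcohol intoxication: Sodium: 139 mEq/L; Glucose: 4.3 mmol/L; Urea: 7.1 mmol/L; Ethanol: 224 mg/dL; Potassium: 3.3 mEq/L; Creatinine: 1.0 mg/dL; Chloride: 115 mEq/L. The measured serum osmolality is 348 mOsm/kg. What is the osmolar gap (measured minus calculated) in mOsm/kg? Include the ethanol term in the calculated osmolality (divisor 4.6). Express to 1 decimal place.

9.9 mOsm/kg

Calculated osmolality = 2·Na + glucose + urea + ethanol/4.6
= 2·139 + 4.3 + 7.1 + 224/4.6
= 278 + 4.30 + 7.10 + 48.70
= 338.1 mOsm/kg ≈ 338.1 mOsm/kg
Osmolar gap = measured − calculated = 348 − 338.1 = 9.9 mOsm/kg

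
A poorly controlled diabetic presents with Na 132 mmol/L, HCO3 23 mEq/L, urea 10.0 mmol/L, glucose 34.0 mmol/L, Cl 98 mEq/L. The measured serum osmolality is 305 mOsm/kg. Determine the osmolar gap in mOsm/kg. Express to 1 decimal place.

-3.0 mOsm/kg

Calculated osmolality = 2·Na + glucose + urea
= 2·132 + 34 + 10
= 264 + 34 + 10
= 308 mOsm/kg ≈ 308.0 mOsm/kg
Osmolar gap = measured − calculated = 305 − 308.0 = -3.0 mOsm/kg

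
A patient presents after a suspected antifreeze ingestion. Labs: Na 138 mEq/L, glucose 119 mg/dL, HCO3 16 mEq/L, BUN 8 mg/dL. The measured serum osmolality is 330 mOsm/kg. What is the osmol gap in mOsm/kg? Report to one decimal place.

Calculated osmolality = 2·Na + glucose/18 + BUN/2.8
= 2·138 + 119/18 + 8/2.8
= 276 + 6.61 + 2.86
= 285.47 mOsm/kg ≈ 285.5 mOsm/kg
Osmolar gap = measured − calculated = 330 − 285.5 = 44.5 mOsm/kg

44.5 mOsm/kg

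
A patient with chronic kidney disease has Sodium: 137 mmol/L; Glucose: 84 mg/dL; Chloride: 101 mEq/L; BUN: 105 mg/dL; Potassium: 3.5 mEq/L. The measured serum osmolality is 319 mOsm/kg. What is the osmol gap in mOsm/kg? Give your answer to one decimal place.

2.8 mOsm/kg

Calculated osmolality = 2·Na + glucose/18 + BUN/2.8
= 2·137 + 84/18 + 105/2.8
= 274 + 4.67 + 37.50
= 316.17 mOsm/kg ≈ 316.2 mOsm/kg
Osmolar gap = measured − calculated = 319 − 316.2 = 2.8 mOsm/kg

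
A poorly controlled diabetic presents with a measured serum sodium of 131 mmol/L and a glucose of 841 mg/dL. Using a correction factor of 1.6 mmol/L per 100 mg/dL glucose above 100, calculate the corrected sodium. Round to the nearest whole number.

Corrected Na = measured Na + 1.6 · (glucose − 100)/100
= 131 + 1.6 · (841 − 100)/100
= 131 + 11.9
= 142.9 mmol/L

143 mmol/L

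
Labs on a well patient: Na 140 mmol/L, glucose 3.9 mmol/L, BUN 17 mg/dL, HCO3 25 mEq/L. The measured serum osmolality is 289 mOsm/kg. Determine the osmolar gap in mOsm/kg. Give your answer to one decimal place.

Calculated osmolality = 2·Na + glucose + BUN/2.8
= 2·140 + 3.9 + 17/2.8
= 280 + 3.90 + 6.07
= 289.97 mOsm/kg ≈ 290.0 mOsm/kg
Osmolar gap = measured − calculated = 289 − 290.0 = -1.0 mOsm/kg

-1.0 mOsm/kg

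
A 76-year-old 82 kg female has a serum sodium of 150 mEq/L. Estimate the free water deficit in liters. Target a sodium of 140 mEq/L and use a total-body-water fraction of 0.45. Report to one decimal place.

TBW = 0.45 · 82 = 36.9 L
Free water deficit = TBW · (Na/140 − 1)
= 36.9 · (150/140 − 1)
= 36.9 · 0.0714
= 2.63 L

2.6 L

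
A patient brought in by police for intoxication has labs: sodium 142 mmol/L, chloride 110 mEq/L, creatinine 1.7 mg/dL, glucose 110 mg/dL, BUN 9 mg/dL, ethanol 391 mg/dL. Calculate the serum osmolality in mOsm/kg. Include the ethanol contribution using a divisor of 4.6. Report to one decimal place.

Calculated osmolality = 2·Na + glucose/18 + BUN/2.8 + ethanol/4.6
= 2·142 + 110/18 + 9/2.8 + 391/4.6
= 284 + 6.11 + 3.21 + 85
= 378.32 mOsm/kg

378.3 mOsm/kg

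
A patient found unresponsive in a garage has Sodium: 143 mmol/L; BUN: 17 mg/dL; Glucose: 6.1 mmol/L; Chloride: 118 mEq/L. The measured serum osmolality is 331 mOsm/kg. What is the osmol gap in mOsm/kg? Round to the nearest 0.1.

32.8 mOsm/kg

Calculated osmolality = 2·Na + glucose + BUN/2.8
= 2·143 + 6.1 + 17/2.8
= 286 + 6.10 + 6.07
= 298.17 mOsm/kg ≈ 298.2 mOsm/kg
Osmolar gap = measured − calculated = 331 − 298.2 = 32.8 mOsm/kg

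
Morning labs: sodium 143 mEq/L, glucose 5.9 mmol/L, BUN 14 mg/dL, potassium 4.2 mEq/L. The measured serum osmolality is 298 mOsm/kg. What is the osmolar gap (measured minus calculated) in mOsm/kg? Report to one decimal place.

1.1 mOsm/kg

Calculated osmolality = 2·Na + glucose + BUN/2.8
= 2·143 + 5.9 + 14/2.8
= 286 + 5.90 + 5
= 296.9 mOsm/kg ≈ 296.9 mOsm/kg
Osmolar gap = measured − calculated = 298 − 296.9 = 1.1 mOsm/kg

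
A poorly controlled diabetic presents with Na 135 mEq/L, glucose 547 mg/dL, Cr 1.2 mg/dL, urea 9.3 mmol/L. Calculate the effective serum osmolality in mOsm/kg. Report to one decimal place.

Effective osmolality excludes urea (freely permeant across cell membranes):
2·Na + glucose/18
= 2·135 + 547/18
= 270 + 30.39
= 300.39 mOsm/kg

300.4 mOsm/kg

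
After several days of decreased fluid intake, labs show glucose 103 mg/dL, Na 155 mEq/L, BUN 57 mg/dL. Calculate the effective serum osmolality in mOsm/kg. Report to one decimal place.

Effective osmolality excludes urea (freely permeant across cell membranes):
2·Na + glucose/18
= 2·155 + 103/18
= 310 + 5.72
= 315.72 mOsm/kg

315.7 mOsm/kg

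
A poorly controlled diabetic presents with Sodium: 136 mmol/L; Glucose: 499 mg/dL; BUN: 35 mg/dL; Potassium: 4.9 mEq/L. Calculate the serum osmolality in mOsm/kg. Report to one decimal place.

312.2 mOsm/kg

Calculated osmolality = 2·Na + glucose/18 + BUN/2.8
= 2·136 + 499/18 + 35/2.8
= 272 + 27.72 + 12.50
= 312.22 mOsm/kg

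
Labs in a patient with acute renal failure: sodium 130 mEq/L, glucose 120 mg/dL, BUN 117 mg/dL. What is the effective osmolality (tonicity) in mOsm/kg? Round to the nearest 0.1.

266.7 mOsm/kg

Effective osmolality excludes urea (freely permeant across cell membranes):
2·Na + glucose/18
= 2·130 + 120/18
= 260 + 6.67
= 266.67 mOsm/kg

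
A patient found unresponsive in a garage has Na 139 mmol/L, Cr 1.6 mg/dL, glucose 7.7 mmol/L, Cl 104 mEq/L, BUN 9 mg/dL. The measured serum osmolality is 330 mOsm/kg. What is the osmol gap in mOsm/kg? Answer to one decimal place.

41.1 mOsm/kg

Calculated osmolality = 2·Na + glucose + BUN/2.8
= 2·139 + 7.7 + 9/2.8
= 278 + 7.70 + 3.21
= 288.91 mOsm/kg ≈ 288.9 mOsm/kg
Osmolar gap = measured − calculated = 330 − 288.9 = 41.1 mOsm/kg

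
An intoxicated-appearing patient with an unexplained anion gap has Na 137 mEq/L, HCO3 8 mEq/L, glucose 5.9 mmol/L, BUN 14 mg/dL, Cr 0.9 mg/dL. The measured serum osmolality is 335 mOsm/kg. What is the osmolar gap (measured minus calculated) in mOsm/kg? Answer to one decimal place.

50.1 mOsm/kg

Calculated osmolality = 2·Na + glucose + BUN/2.8
= 2·137 + 5.9 + 14/2.8
= 274 + 5.90 + 5
= 284.9 mOsm/kg ≈ 284.9 mOsm/kg
Osmolar gap = measured − calculated = 335 − 284.9 = 50.1 mOsm/kg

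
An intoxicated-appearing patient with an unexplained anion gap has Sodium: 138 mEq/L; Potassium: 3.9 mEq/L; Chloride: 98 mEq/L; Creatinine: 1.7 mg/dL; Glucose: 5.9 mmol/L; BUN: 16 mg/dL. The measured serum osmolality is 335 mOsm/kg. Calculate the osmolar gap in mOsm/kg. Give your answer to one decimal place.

Calculated osmolality = 2·Na + glucose + BUN/2.8
= 2·138 + 5.9 + 16/2.8
= 276 + 5.90 + 5.71
= 287.61 mOsm/kg ≈ 287.6 mOsm/kg
Osmolar gap = measured − calculated = 335 − 287.6 = 47.4 mOsm/kg

47.4 mOsm/kg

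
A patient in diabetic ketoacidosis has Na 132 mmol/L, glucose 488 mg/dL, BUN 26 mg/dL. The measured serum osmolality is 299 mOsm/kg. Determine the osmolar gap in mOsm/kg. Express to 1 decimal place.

-1.4 mOsm/kg

Calculated osmolality = 2·Na + glucose/18 + BUN/2.8
= 2·132 + 488/18 + 26/2.8
= 264 + 27.11 + 9.29
= 300.4 mOsm/kg ≈ 300.4 mOsm/kg
Osmolar gap = measured − calculated = 299 − 300.4 = -1.4 mOsm/kg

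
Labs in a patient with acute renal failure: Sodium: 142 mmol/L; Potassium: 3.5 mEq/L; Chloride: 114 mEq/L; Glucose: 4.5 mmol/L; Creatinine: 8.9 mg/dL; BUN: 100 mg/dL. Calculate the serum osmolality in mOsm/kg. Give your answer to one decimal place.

Calculated osmolality = 2·Na + glucose + BUN/2.8
= 2·142 + 4.5 + 100/2.8
= 284 + 4.50 + 35.71
= 324.21 mOsm/kg

324.2 mOsm/kg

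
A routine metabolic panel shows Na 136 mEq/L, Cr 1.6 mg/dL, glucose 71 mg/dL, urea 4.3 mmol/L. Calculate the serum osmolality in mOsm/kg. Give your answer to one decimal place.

Calculated osmolality = 2·Na + glucose/18 + urea
= 2·136 + 71/18 + 4.3
= 272 + 3.94 + 4.30
= 280.24 mOsm/kg

280.2 mOsm/kg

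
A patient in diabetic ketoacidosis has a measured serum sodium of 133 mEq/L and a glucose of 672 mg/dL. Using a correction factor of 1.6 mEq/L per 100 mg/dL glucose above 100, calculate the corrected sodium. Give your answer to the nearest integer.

Corrected Na = measured Na + 1.6 · (glucose − 100)/100
= 133 + 1.6 · (672 − 100)/100
= 133 + 9.2
= 142.2 mEq/L

142 mEq/L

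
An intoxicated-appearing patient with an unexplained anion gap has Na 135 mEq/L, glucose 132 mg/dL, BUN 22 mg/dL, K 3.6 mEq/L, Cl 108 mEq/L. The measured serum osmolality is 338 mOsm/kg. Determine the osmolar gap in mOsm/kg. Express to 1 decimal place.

Calculated osmolality = 2·Na + glucose/18 + BUN/2.8
= 2·135 + 132/18 + 22/2.8
= 270 + 7.33 + 7.86
= 285.19 mOsm/kg ≈ 285.2 mOsm/kg
Osmolar gap = measured − calculated = 338 − 285.2 = 52.8 mOsm/kg

52.8 mOsm/kg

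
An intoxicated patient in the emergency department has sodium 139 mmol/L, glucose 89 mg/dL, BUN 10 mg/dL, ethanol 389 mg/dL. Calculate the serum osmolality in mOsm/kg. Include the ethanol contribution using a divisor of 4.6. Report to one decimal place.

371.1 mOsm/kg

Calculated osmolality = 2·Na + glucose/18 + BUN/2.8 + ethanol/4.6
= 2·139 + 89/18 + 10/2.8 + 389/4.6
= 278 + 4.94 + 3.57 + 84.57
= 371.08 mOsm/kg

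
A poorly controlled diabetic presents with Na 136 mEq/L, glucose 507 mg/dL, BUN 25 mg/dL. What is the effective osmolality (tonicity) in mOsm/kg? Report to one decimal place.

300.2 mOsm/kg

Effective osmolality excludes urea (freely permeant across cell membranes):
2·Na + glucose/18
= 2·136 + 507/18
= 272 + 28.17
= 300.17 mOsm/kg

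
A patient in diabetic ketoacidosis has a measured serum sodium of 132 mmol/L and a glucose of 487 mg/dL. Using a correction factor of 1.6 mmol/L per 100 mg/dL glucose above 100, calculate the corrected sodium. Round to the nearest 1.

138 mmol/L

Corrected Na = measured Na + 1.6 · (glucose − 100)/100
= 132 + 1.6 · (487 − 100)/100
= 132 + 6.2
= 138.2 mmol/L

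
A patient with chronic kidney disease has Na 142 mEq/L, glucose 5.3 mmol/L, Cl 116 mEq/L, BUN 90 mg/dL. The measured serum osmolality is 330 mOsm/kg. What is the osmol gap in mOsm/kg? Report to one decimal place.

8.6 mOsm/kg

Calculated osmolality = 2·Na + glucose + BUN/2.8
= 2·142 + 5.3 + 90/2.8
= 284 + 5.30 + 32.14
= 321.44 mOsm/kg ≈ 321.4 mOsm/kg
Osmolar gap = measured − calculated = 330 − 321.4 = 8.6 mOsm/kg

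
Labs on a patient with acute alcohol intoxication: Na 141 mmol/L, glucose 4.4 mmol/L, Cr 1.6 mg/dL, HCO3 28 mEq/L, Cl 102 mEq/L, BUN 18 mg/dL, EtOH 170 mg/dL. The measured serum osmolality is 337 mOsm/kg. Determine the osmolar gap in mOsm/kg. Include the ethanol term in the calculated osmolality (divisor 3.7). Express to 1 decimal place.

Calculated osmolality = 2·Na + glucose + BUN/2.8 + ethanol/3.7
= 2·141 + 4.4 + 18/2.8 + 170/3.7
= 282 + 4.40 + 6.43 + 45.95
= 338.78 mOsm/kg ≈ 338.8 mOsm/kg
Osmolar gap = measured − calculated = 337 − 338.8 = -1.8 mOsm/kg

-1.8 mOsm/kg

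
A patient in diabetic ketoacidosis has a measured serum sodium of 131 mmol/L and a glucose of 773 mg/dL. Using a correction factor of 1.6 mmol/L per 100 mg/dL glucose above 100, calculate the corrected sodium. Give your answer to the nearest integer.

142 mmol/L

Corrected Na = measured Na + 1.6 · (glucose − 100)/100
= 131 + 1.6 · (773 − 100)/100
= 131 + 10.8
= 141.8 mmol/L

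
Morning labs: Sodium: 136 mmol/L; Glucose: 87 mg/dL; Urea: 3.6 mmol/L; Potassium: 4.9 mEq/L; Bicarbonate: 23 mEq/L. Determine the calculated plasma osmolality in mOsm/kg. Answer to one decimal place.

Calculated osmolality = 2·Na + glucose/18 + urea
= 2·136 + 87/18 + 3.6
= 272 + 4.83 + 3.60
= 280.43 mOsm/kg

280.4 mOsm/kg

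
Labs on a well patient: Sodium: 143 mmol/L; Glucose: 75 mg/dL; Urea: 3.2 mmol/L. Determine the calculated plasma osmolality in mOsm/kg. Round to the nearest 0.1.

293.4 mOsm/kg

Calculated osmolality = 2·Na + glucose/18 + urea
= 2·143 + 75/18 + 3.2
= 286 + 4.17 + 3.20
= 293.37 mOsm/kg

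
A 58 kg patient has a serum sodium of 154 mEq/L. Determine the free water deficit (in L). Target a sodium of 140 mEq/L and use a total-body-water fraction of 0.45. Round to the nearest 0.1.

2.6 L

TBW = 0.45 · 58 = 26.1 L
Free water deficit = TBW · (Na/140 − 1)
= 26.1 · (154/140 − 1)
= 26.1 · 0.1
= 2.61 L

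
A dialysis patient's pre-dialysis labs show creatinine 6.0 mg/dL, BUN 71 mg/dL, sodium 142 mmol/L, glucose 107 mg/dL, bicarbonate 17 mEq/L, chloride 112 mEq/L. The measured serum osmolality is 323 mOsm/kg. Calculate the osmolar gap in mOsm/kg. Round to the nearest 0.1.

Calculated osmolality = 2·Na + glucose/18 + BUN/2.8
= 2·142 + 107/18 + 71/2.8
= 284 + 5.94 + 25.36
= 315.3 mOsm/kg ≈ 315.3 mOsm/kg
Osmolar gap = measured − calculated = 323 − 315.3 = 7.7 mOsm/kg

7.7 mOsm/kg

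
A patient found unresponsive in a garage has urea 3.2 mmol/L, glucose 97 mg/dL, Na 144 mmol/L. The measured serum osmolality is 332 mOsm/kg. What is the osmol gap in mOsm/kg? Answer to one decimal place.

35.4 mOsm/kg

Calculated osmolality = 2·Na + glucose/18 + urea
= 2·144 + 97/18 + 3.2
= 288 + 5.39 + 3.20
= 296.59 mOsm/kg ≈ 296.6 mOsm/kg
Osmolar gap = measured − calculated = 332 − 296.6 = 35.4 mOsm/kg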